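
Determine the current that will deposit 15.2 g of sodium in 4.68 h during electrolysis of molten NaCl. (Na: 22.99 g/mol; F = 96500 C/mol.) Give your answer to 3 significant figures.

n(Na) = 15.2 / 22.99 = 0.6612 mol
Na⁺ + e⁻ → Na, so n(e⁻) = 0.6612 mol
Q = 0.6612 × 96500 = 63810 C
I = Q / t = 63810 / 16848 s = 3.79 A

3.79 A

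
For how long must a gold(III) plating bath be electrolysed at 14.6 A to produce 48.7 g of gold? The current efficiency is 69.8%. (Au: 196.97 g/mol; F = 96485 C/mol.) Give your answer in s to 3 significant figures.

7020 s

n(Au) = 48.7 / 196.97 = 0.2472 mol
Au³⁺ + 3e⁻ → Au, so n(e⁻) = 3 × 0.2472 = 0.7416 mol
Q = 0.7416 × 96485 / 0.698 = 1.025×10^5 C
t = Q / I = 1.025×10^5 / 14.6 = 7021 s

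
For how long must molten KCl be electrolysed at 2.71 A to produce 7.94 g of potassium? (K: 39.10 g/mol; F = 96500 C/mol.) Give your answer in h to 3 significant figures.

2.01 h

n(K) = 7.94 / 39.10 = 0.2031 mol
K⁺ + e⁻ → K, so n(e⁻) = 0.2031 mol
Q = 0.2031 × 96500 = 19600 C
t = Q / I = 19600 / 2.71 = 7232 s = 2.01 h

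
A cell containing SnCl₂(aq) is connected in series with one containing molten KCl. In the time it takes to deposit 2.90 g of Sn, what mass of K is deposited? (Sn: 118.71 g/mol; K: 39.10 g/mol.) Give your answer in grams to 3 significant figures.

n(Sn) = 2.90 / 118.71 = 0.02443 mol
Sn²⁺ + 2e⁻ → Sn, so n(e⁻) = 2 × 0.02443 = 0.04886 mol
In series, the same 0.04886 mol of electrons flows through the second cell.
K⁺ + e⁻ → K, so n(K) = 0.04886 mol
m(K) = 0.04886 × 39.10 = 1.91 g

1.91 g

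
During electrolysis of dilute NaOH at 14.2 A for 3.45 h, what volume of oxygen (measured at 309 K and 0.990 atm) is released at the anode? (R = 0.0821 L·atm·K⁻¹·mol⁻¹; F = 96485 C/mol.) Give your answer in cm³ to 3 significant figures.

Charge passed = 14.2 × 12420 = 1.764×10^5 C
Moles of electrons = 1.764×10^5 / 96485 = 1.828 mol
2H₂O → O₂ + 4H⁺ + 4e⁻, so n(O₂) = 1.828 / 4 = 0.4570 mol
V = nRT/P = 0.4570 × 0.0821 × 309 / 0.990 = 11.71 L
= 11700 cm³

11700 cm³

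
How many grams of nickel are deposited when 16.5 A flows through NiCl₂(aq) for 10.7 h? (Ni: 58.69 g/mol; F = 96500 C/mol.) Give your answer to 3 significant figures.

193 g

Q = It = 16.5 × 38520 = 6.356×10^5 C
n(e⁻) = 6.356×10^5 / 96500 = 6.587 mol
Ni²⁺ + 2e⁻ → Ni, so n(Ni) = 6.587 / 2 = 3.294 mol
m = 3.294 × 58.69 = 193 g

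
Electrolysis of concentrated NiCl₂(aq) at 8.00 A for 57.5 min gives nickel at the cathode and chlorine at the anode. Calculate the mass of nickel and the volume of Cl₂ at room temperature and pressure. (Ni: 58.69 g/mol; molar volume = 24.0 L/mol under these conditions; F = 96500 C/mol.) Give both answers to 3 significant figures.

8.39 g Ni; 3.43 L Cl₂

Q = 8.00 × 3450 = 27600 C; n(e⁻) = 27600 / 96500 = 0.2860 mol
Cathode: Ni²⁺ + 2e⁻ → Ni → n(Ni) = 0.2860/2 = 0.1430 mol → 8.39 g
Anode: 2Cl⁻ → Cl₂ + 2e⁻ → n(Cl₂) = 0.2860/2 = 0.1430 mol → 3.43 L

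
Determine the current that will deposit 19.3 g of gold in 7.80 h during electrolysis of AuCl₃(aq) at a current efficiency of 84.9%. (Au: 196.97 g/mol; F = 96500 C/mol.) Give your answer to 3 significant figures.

1.19 A

n(Au) = 19.3 / 196.97 = 0.09798 mol
Au³⁺ + 3e⁻ → Au, so n(e⁻) = 3 × 0.09798 = 0.2939 mol
Q = 0.2939 × 96500 / 0.849 = 33410 C
I = Q / t = 33410 / 28080 s = 1.19 A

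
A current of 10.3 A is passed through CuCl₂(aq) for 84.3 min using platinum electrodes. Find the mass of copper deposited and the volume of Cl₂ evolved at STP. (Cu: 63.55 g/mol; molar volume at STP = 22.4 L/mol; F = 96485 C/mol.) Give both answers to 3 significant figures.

17.2 g Cu; 6.05 L Cl₂

Q = 10.3 × 5058 = 52100 C; n(e⁻) = 52100 / 96485 = 0.5400 mol
Cathode: Cu²⁺ + 2e⁻ → Cu → n(Cu) = 0.5400/2 = 0.2700 mol → 17.2 g
Anode: 2Cl⁻ → Cl₂ + 2e⁻ → n(Cl₂) = 0.5400/2 = 0.2700 mol → 6.05 L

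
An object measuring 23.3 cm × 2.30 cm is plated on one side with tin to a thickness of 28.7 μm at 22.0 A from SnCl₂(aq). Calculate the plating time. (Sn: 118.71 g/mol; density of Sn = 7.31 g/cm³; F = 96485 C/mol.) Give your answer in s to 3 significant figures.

Plated area = 23.3 × 2.30 = 53.59 cm²
Volume = 53.59 × 28.7×10⁻⁴ cm = 0.1538 cm³
m(Sn) = 0.1538 × 7.31 = 1.124 g
n(Sn) = 1.124 / 118.71 = 0.009468 mol; n(e⁻) = 2 × 0.009468 = 0.01894 mol
Q = 0.01894 × 96485 = 1827 C
t = 1827 / 22.0 = 83.05 s

83.1 s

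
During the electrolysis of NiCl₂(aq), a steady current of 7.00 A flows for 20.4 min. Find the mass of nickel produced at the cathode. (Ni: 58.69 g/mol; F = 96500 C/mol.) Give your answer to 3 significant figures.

Q = 7.00 A × 1224 s = 8568 C
n(e⁻) = Q/F = 8568/96500 = 0.08879 mol
Ni²⁺ + 2e⁻ → Ni, so n(Ni) = 0.08879 / 2 = 0.04440 mol
m = 0.04440 × 58.69 = 2.61 g

2.61 g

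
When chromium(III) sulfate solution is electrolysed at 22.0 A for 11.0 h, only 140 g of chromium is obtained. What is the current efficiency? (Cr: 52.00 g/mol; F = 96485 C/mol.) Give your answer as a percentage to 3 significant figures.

89.5%

Q = 22.0 × 39600 = 8.712×10^5 C
n(e⁻) = 8.712×10^5 / 96485 = 9.029 mol
Cr³⁺ + 3e⁻ → Cr, so theoretical n(Cr) = 3.010 mol → 156.5 g
Efficiency = 140 / 156.5 = 0.8946 = 89.5%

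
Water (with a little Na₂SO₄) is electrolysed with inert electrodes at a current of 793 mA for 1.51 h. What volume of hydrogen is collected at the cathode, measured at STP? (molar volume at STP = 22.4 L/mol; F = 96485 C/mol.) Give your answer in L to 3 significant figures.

Q = 0.793 A × 5436 s = 4311 C
Moles of electrons = 4311 / 96485 = 0.04468 mol
2H⁺ + 2e⁻ → H₂, so n(H₂) = 0.04468 / 2 = 0.02234 mol
V = 0.02234 × 22.4 = 0.5004 L

0.500 L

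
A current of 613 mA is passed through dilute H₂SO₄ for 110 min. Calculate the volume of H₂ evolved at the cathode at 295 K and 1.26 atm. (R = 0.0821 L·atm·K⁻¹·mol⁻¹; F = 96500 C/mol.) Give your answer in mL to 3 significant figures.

Charge passed = 0.613 × 6600 = 4046 C
n(e⁻) = 4046 / 96500 = 0.04193 mol
2H⁺ + 2e⁻ → H₂, so n(H₂) = 0.04193 / 2 = 0.02097 mol
V = nRT/P = 0.02097 × 0.0821 × 295 / 1.26 = 0.4031 L
= 403 mL

403 mL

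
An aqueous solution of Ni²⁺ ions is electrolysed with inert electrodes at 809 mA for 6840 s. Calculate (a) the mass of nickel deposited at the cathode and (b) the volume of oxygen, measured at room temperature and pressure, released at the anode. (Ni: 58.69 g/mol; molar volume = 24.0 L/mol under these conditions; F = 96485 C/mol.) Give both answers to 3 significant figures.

Q = 0.809 × 6840 = 5534 C; n(e⁻) = 5534 / 96485 = 0.05736 mol
Cathode: Ni²⁺ + 2e⁻ → Ni → n(Ni) = 0.05736/2 = 0.02868 mol → 1.68 g
Anode: 2H₂O → O₂ + 4H⁺ + 4e⁻ → n(O₂) = 0.05736/4 = 0.01434 mol → 0.344 L

1.68 g Ni; 0.344 L O₂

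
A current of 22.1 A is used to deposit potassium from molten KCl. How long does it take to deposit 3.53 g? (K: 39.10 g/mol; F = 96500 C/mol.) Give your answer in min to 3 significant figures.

6.57 min

n(K) = 3.53 / 39.10 = 0.09028 mol
K⁺ + e⁻ → K, so n(e⁻) = 0.09028 mol
Q = 0.09028 × 96500 = 8712 C
t = Q / I = 8712 / 22.1 = 394.2 s = 6.57 min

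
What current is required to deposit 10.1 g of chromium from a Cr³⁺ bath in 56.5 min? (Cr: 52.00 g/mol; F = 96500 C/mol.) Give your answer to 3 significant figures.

16.6 A

n(Cr) = 10.1 / 52.00 = 0.1942 mol
Cr³⁺ + 3e⁻ → Cr, so n(e⁻) = 3 × 0.1942 = 0.5826 mol
Q = 0.5826 × 96500 = 56220 C
I = Q / t = 56220 / 3390 s = 16.6 A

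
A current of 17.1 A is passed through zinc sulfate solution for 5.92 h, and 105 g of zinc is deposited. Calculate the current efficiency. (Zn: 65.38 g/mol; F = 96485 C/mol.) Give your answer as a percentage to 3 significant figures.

85.0%

Q = 17.1 × 21312 = 3.644×10^5 C
n(e⁻) = 3.644×10^5 / 96485 = 3.777 mol
Zn²⁺ + 2e⁻ → Zn, so theoretical n(Zn) = 1.889 mol → 123.5 g
Efficiency = 105 / 123.5 = 0.8502 = 85.0%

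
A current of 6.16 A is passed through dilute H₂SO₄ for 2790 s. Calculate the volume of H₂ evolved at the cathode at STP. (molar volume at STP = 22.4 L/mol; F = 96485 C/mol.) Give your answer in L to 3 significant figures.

2.00 L

Q = 6.16 A × 2790 s = 17190 C
Moles of electrons = 17190 / 96485 = 0.1782 mol
2H⁺ + 2e⁻ → H₂, so n(H₂) = 0.1782 / 2 = 0.08910 mol
V = 0.08910 × 22.4 = 1.996 L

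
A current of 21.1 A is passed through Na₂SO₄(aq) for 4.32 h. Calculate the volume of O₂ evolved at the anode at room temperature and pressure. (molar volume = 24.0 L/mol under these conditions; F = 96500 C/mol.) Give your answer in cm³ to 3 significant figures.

Charge passed = 21.1 × 15552 = 3.281×10^5 C
n(e⁻) = Q/F = 3.281×10^5/96500 = 3.400 mol
2H₂O → O₂ + 4H⁺ + 4e⁻, so n(O₂) = 3.400 / 4 = 0.8500 mol
V = 0.8500 × 24.0 = 20.40 L
= 20400 cm³

20400 cm³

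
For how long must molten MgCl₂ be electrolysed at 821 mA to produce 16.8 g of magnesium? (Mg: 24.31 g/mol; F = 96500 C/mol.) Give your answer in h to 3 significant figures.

45.1 h

n(Mg) = 16.8 / 24.31 = 0.6911 mol
Mg²⁺ + 2e⁻ → Mg, so n(e⁻) = 2 × 0.6911 = 1.382 mol
Q = 1.382 × 96500 = 1.334×10^5 C
t = Q / I = 1.334×10^5 / 0.821 = 1.625×10^5 s = 45.1 h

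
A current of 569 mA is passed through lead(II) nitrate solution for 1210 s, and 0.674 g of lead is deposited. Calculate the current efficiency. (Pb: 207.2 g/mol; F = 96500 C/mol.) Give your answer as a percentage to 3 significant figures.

91.2%

Q = 0.569 × 1210 = 688.5 C
n(e⁻) = 688.5 / 96500 = 0.007135 mol
Pb²⁺ + 2e⁻ → Pb, so theoretical n(Pb) = 0.003568 mol → 0.7393 g
Efficiency = 0.674 / 0.7393 = 0.9117 = 91.2%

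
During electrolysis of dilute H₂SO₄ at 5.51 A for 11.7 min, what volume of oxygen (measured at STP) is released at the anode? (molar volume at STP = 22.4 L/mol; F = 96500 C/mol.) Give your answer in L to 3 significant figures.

Charge passed = 5.51 × 702 = 3868 C
n(e⁻) = Q/F = 3868/96500 = 0.04008 mol
2H₂O → O₂ + 4H⁺ + 4e⁻, so n(O₂) = 0.04008 / 4 = 0.01002 mol
V = 0.01002 × 22.4 = 0.2244 L

0.224 L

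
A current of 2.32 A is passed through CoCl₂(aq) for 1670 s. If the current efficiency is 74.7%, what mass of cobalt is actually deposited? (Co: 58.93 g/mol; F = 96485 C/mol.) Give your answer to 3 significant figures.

Q = 2.32 × 1670 = 3874 C
n(e⁻) = 3874 / 96485 = 0.04015 mol
Co²⁺ + 2e⁻ → Co, so theoretical m(Co) = 0.02008 × 58.93 = 1.183 g
Actual mass = 74.7% × 1.183 = 0.884 g

0.884 g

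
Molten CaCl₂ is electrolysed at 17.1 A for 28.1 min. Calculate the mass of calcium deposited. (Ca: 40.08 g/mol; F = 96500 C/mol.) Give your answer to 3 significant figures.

5.99 g

Q = It = 17.1 × 1686 = 28830 C
Moles of electrons = 28830 / 96500 = 0.2988 mol
Ca²⁺ + 2e⁻ → Ca, so n(Ca) = 0.2988 / 2 = 0.1494 mol
m = 0.1494 × 40.08 = 5.99 g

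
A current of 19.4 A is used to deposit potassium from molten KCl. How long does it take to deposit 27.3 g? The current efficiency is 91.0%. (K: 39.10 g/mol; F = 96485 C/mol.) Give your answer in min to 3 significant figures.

63.6 min

n(K) = 27.3 / 39.10 = 0.6982 mol
K⁺ + e⁻ → K, so n(e⁻) = 0.6982 mol
Q = 0.6982 × 96485 / 0.910 = 74030 C
t = Q / I = 74030 / 19.4 = 3816 s = 63.6 min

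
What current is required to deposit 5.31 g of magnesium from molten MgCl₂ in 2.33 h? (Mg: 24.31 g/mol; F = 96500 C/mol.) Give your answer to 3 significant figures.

n(Mg) = 5.31 / 24.31 = 0.2184 mol
Mg²⁺ + 2e⁻ → Mg, so n(e⁻) = 2 × 0.2184 = 0.4368 mol
Q = 0.4368 × 96500 = 42150 C
I = Q / t = 42150 / 8388 s = 5.03 A

5.03 A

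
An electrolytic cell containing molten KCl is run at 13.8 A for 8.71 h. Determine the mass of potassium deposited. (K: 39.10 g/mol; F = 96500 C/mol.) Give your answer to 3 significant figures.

Q = It = 13.8 × 31356 = 4.327×10^5 C
Moles of electrons = 4.327×10^5 / 96500 = 4.484 mol
K⁺ + e⁻ → K, so n(K) = 4.484 mol
m = 4.484 × 39.10 = 175 g

175 g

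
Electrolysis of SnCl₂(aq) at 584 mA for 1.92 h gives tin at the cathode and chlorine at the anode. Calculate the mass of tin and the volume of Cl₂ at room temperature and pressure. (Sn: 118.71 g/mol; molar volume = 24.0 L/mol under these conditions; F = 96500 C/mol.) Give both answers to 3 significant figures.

Q = 0.584 × 6912 = 4037 C; n(e⁻) = 4037 / 96500 = 0.04183 mol
Cathode: Sn²⁺ + 2e⁻ → Sn → n(Sn) = 0.04183/2 = 0.02092 mol → 2.48 g
Anode: 2Cl⁻ → Cl₂ + 2e⁻ → n(Cl₂) = 0.04183/2 = 0.02092 mol → 0.502 L

2.48 g Sn; 0.502 L Cl₂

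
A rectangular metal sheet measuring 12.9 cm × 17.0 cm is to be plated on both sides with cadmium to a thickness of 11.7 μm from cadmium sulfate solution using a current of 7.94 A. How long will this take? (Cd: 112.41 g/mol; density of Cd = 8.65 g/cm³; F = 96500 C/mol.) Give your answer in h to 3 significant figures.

0.267 h

Plated area = 2 × 12.9 × 17.0 = 438.6 cm²
Volume = 438.6 × 11.7×10⁻⁴ cm = 0.5132 cm³
m(Cd) = 0.5132 × 8.65 = 4.439 g
n(Cd) = 4.439 / 112.41 = 0.03949 mol; n(e⁻) = 2 × 0.03949 = 0.07898 mol
Q = 0.07898 × 96500 = 7622 C
t = 7622 / 7.94 = 959.9 s = 0.267 h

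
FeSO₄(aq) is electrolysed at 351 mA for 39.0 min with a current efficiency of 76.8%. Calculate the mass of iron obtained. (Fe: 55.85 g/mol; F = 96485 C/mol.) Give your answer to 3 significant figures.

0.183 g

Q = 0.351 × 2340 = 821.3 C
n(e⁻) = 821.3 / 96485 = 0.008512 mol
Fe²⁺ + 2e⁻ → Fe, so theoretical m(Fe) = 0.004256 × 55.85 = 0.2377 g
Actual mass = 76.8% × 0.2377 = 0.183 g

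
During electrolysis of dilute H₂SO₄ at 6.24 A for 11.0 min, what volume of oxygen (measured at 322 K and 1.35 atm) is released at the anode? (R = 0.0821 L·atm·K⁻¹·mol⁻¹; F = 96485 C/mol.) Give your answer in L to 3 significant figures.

Q = It = 6.24 × 660 = 4118 C
n(e⁻) = 4118 / 96485 = 0.04268 mol
2H₂O → O₂ + 4H⁺ + 4e⁻, so n(O₂) = 0.04268 / 4 = 0.01067 mol
V = nRT/P = 0.01067 × 0.0821 × 322 / 1.35 = 0.2089 L

0.209 L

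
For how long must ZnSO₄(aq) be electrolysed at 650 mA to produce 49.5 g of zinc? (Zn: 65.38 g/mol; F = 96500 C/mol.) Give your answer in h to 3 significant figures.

n(Zn) = 49.5 / 65.38 = 0.7571 mol
Zn²⁺ + 2e⁻ → Zn, so n(e⁻) = 2 × 0.7571 = 1.514 mol
Q = 1.514 × 96500 = 1.461×10^5 C
t = Q / I = 1.461×10^5 / 0.650 = 2.248×10^5 s = 62.4 h

62.4 h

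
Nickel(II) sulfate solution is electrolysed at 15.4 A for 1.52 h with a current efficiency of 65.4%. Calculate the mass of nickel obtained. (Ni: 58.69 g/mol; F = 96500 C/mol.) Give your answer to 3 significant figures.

Q = 15.4 × 5472 = 84270 C
n(e⁻) = 84270 / 96500 = 0.8733 mol
Ni²⁺ + 2e⁻ → Ni, so theoretical m(Ni) = 0.4367 × 58.69 = 25.63 g
Actual mass = 65.4% × 25.63 = 16.8 g

16.8 g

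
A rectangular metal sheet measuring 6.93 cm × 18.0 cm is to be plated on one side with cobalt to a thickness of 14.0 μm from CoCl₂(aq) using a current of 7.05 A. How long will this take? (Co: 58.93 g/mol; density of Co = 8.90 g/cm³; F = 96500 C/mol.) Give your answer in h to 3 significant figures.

0.201 h

Plated area = 6.93 × 18.0 = 124.7 cm²
Volume = 124.7 × 14.0×10⁻⁴ cm = 0.1746 cm³
m(Co) = 0.1746 × 8.90 = 1.554 g
n(Co) = 1.554 / 58.93 = 0.02637 mol; n(e⁻) = 2 × 0.02637 = 0.05274 mol
Q = 0.05274 × 96500 = 5089 C
t = 5089 / 7.05 = 721.8 s = 0.201 h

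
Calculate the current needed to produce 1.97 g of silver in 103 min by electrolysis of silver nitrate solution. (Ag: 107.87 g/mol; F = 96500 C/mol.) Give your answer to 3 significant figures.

n(Ag) = 1.97 / 107.87 = 0.01826 mol
Ag⁺ + e⁻ → Ag, so n(e⁻) = 0.01826 mol
Q = 0.01826 × 96500 = 1762 C
I = Q / t = 1762 / 6180 s = 0.285 A

0.285 A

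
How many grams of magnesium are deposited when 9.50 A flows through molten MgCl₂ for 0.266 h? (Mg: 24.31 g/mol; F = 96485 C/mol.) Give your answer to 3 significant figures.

1.15 g

Charge passed = 9.50 × 957.6 = 9097 C
Moles of electrons = 9097 / 96485 = 0.09428 mol
Mg²⁺ + 2e⁻ → Mg, so n(Mg) = 0.09428 / 2 = 0.04714 mol
m = 0.04714 × 24.31 = 1.15 g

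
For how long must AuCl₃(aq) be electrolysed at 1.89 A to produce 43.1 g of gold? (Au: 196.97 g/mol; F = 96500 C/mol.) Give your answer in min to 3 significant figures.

n(Au) = 43.1 / 196.97 = 0.2188 mol
Au³⁺ + 3e⁻ → Au, so n(e⁻) = 3 × 0.2188 = 0.6564 mol
Q = 0.6564 × 96500 = 63340 C
t = Q / I = 63340 / 1.89 = 33510 s = 559 min

559 min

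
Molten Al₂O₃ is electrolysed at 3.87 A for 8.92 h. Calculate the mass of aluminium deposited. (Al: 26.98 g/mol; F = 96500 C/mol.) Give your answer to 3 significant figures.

11.6 g

Charge passed = 3.87 × 32112 = 1.243×10^5 C
Moles of electrons = 1.243×10^5 / 96500 = 1.288 mol
Al³⁺ + 3e⁻ → Al, so n(Al) = 1.288 / 3 = 0.4293 mol
m = 0.4293 × 26.98 = 11.6 g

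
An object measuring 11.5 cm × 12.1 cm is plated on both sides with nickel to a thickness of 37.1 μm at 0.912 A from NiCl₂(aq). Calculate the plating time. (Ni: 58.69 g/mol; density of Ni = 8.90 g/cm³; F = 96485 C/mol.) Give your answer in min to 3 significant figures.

Plated area = 2 × 11.5 × 12.1 = 278.3 cm²
Volume = 278.3 × 37.1×10⁻⁴ cm = 1.032 cm³
m(Ni) = 1.032 × 8.90 = 9.185 g
n(Ni) = 9.185 / 58.69 = 0.1565 mol; n(e⁻) = 2 × 0.1565 = 0.3130 mol
Q = 0.3130 × 96485 = 30200 C
t = 30200 / 0.912 = 33110 s = 552 min

552 min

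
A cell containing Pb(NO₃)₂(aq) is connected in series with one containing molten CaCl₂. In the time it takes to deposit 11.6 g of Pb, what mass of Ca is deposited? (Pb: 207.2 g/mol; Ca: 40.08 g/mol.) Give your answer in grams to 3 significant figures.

n(Pb) = 11.6 / 207.2 = 0.05598 mol
Pb²⁺ + 2e⁻ → Pb, so n(e⁻) = 2 × 0.05598 = 0.1120 mol
In series, the same 0.1120 mol of electrons flows through the second cell.
Ca²⁺ + 2e⁻ → Ca, so n(Ca) = 0.1120 / 2 = 0.05600 mol
m(Ca) = 0.05600 × 40.08 = 2.24 g

2.24 g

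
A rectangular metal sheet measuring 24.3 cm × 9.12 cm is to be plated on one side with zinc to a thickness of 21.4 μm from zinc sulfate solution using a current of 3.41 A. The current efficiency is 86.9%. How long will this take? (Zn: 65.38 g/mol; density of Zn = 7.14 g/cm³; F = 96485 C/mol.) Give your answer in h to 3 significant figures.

0.937 h

Plated area = 24.3 × 9.12 = 221.6 cm²
Volume = 221.6 × 21.4×10⁻⁴ cm = 0.4742 cm³
m(Zn) = 0.4742 × 7.14 = 3.386 g
n(Zn) = 3.386 / 65.38 = 0.05179 mol; n(e⁻) = 2 × 0.05179 = 0.1036 mol
Q = 0.1036 × 96485 / 0.869 = 11500 C
t = 11500 / 3.41 = 3372 s = 0.937 h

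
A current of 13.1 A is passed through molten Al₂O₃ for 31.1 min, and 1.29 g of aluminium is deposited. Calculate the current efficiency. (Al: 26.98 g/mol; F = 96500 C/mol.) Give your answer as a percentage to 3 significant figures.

Q = 13.1 × 1866 = 24440 C
n(e⁻) = 24440 / 96500 = 0.2533 mol
Al³⁺ + 3e⁻ → Al, so theoretical n(Al) = 0.08443 mol → 2.278 g
Efficiency = 1.29 / 2.278 = 0.5663 = 56.6%

56.6%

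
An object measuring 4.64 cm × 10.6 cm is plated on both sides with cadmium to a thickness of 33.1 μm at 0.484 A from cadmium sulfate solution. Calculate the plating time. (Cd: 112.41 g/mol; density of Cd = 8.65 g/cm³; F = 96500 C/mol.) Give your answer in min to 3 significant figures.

167 min

Plated area = 2 × 4.64 × 10.6 = 98.37 cm²
Volume = 98.37 × 33.1×10⁻⁴ cm = 0.3256 cm³
m(Cd) = 0.3256 × 8.65 = 2.816 g
n(Cd) = 2.816 / 112.41 = 0.02505 mol; n(e⁻) = 2 × 0.02505 = 0.05010 mol
Q = 0.05010 × 96500 = 4835 C
t = 4835 / 0.484 = 9990 s = 167 min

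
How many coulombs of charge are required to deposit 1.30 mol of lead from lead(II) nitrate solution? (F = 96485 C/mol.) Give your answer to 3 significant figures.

Pb²⁺ + 2e⁻ → Pb, so n(e⁻) = 2 × 1.30 = 2.600 mol
Q = 2.600 × 96485 = 2.509×10^5 C

2.51×10^5 C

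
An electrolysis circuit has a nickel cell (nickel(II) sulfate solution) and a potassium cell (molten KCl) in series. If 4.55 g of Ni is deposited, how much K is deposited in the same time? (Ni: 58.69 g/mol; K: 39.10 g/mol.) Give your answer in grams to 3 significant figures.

n(Ni) = 4.55 / 58.69 = 0.07753 mol
Ni²⁺ + 2e⁻ → Ni, so n(e⁻) = 2 × 0.07753 = 0.1551 mol
Same current for the same time ⇒ same n(e⁻) = 0.1551 mol in both cells.
K⁺ + e⁻ → K, so n(K) = 0.1551 mol
m(K) = 0.1551 × 39.10 = 6.06 g

6.06 g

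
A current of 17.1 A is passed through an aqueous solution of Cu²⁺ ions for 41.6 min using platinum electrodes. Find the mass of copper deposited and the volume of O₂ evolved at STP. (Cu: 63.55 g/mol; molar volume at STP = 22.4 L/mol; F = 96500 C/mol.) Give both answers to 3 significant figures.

Q = 17.1 × 2496 = 42680 C; n(e⁻) = 42680 / 96500 = 0.4423 mol
Cathode: Cu²⁺ + 2e⁻ → Cu → n(Cu) = 0.4423/2 = 0.2212 mol → 14.1 g
Anode: 2H₂O → O₂ + 4H⁺ + 4e⁻ → n(O₂) = 0.4423/4 = 0.1106 mol → 2.48 L

14.1 g Cu; 2.48 L O₂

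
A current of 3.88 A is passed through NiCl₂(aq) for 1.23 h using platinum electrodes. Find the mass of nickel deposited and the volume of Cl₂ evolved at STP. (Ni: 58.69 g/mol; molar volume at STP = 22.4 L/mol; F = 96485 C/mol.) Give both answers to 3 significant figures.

Q = 3.88 × 4428 = 17180 C; n(e⁻) = 17180 / 96485 = 0.1781 mol
Cathode: Ni²⁺ + 2e⁻ → Ni → n(Ni) = 0.1781/2 = 0.08905 mol → 5.23 g
Anode: 2Cl⁻ → Cl₂ + 2e⁻ → n(Cl₂) = 0.1781/2 = 0.08905 mol → 1.99 L

5.23 g Ni; 1.99 L Cl₂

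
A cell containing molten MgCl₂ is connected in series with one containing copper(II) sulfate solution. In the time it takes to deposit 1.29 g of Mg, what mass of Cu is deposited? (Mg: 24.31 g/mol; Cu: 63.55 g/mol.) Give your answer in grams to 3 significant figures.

3.37 g

n(Mg) = 1.29 / 24.31 = 0.05306 mol
Mg²⁺ + 2e⁻ → Mg, so n(e⁻) = 2 × 0.05306 = 0.1061 mol
In series, the same 0.1061 mol of electrons flows through the second cell.
Cu²⁺ + 2e⁻ → Cu, so n(Cu) = 0.1061 / 2 = 0.05305 mol
m(Cu) = 0.05305 × 63.55 = 3.37 g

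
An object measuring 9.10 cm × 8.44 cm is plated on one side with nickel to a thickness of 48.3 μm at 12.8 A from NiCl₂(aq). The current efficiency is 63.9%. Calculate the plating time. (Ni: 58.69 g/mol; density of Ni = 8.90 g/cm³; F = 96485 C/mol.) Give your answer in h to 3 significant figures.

Plated area = 9.10 × 8.44 = 76.80 cm²
Volume = 76.80 × 48.3×10⁻⁴ cm = 0.3709 cm³
m(Ni) = 0.3709 × 8.90 = 3.301 g
n(Ni) = 3.301 / 58.69 = 0.05624 mol; n(e⁻) = 2 × 0.05624 = 0.1125 mol
Q = 0.1125 × 96485 / 0.639 = 16990 C
t = 16990 / 12.8 = 1327 s = 0.369 h

0.369 h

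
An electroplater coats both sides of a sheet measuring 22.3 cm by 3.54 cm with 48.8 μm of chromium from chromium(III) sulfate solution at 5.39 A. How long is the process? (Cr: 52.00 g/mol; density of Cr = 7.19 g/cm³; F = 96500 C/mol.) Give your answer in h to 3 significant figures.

Plated area = 2 × 22.3 × 3.54 = 157.9 cm²
Volume = 157.9 × 48.8×10⁻⁴ cm = 0.7706 cm³
m(Cr) = 0.7706 × 7.19 = 5.541 g
n(Cr) = 5.541 / 52.00 = 0.1066 mol; n(e⁻) = 3 × 0.1066 = 0.3198 mol
Q = 0.3198 × 96500 = 30860 C
t = 30860 / 5.39 = 5725 s = 1.59 h

1.59 h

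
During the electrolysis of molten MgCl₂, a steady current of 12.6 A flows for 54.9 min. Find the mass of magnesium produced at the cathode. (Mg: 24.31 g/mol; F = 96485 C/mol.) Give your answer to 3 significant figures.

5.23 g

Q = It = 12.6 × 3294 = 41500 C
Moles of electrons = 41500 / 96485 = 0.4301 mol
Mg²⁺ + 2e⁻ → Mg, so n(Mg) = 0.4301 / 2 = 0.2151 mol
m = 0.2151 × 24.31 = 5.23 g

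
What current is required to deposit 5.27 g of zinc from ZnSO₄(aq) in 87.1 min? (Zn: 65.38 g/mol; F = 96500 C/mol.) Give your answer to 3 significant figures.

n(Zn) = 5.27 / 65.38 = 0.08061 mol
Zn²⁺ + 2e⁻ → Zn, so n(e⁻) = 2 × 0.08061 = 0.1612 mol
Q = 0.1612 × 96500 = 15560 C
I = Q / t = 15560 / 5226 s = 2.98 A

2.98 A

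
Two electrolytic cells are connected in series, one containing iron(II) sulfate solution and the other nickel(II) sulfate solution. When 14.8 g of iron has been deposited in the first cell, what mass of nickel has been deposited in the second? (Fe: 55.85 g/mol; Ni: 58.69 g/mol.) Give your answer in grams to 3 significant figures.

n(Fe) = 14.8 / 55.85 = 0.2650 mol
Fe²⁺ + 2e⁻ → Fe, so n(e⁻) = 2 × 0.2650 = 0.5300 mol
In series, the same 0.5300 mol of electrons flows through the second cell.
Ni²⁺ + 2e⁻ → Ni, so n(Ni) = 0.5300 / 2 = 0.2650 mol
m(Ni) = 0.2650 × 58.69 = 15.6 g

15.6 g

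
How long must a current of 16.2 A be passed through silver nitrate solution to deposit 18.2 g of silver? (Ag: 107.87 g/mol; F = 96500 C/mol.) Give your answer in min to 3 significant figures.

n(Ag) = 18.2 / 107.87 = 0.1687 mol
Ag⁺ + e⁻ → Ag, so n(e⁻) = 0.1687 mol
Q = 0.1687 × 96500 = 16280 C
t = Q / I = 16280 / 16.2 = 1005 s = 16.8 min

16.8 min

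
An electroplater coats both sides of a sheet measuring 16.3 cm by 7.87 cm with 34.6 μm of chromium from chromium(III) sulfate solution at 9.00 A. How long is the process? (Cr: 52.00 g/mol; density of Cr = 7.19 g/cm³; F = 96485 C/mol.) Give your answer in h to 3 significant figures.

Plated area = 2 × 16.3 × 7.87 = 256.6 cm²
Volume = 256.6 × 34.6×10⁻⁴ cm = 0.8878 cm³
m(Cr) = 0.8878 × 7.19 = 6.383 g
n(Cr) = 6.383 / 52.00 = 0.1228 mol; n(e⁻) = 3 × 0.1228 = 0.3684 mol
Q = 0.3684 × 96485 = 35550 C
t = 35550 / 9.00 = 3950 s = 1.10 h

1.10 h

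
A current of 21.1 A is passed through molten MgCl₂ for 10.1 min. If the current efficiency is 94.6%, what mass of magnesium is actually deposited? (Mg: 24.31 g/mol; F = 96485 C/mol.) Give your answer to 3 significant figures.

1.52 g

Q = 21.1 × 606 = 12790 C
n(e⁻) = 12790 / 96485 = 0.1326 mol
Mg²⁺ + 2e⁻ → Mg, so theoretical m(Mg) = 0.06630 × 24.31 = 1.612 g
Actual mass = 94.6% × 1.612 = 1.52 g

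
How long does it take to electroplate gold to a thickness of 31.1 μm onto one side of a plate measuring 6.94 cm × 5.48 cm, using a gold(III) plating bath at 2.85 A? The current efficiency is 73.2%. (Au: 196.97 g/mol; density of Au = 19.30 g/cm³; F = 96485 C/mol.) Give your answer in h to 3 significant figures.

0.447 h

Plated area = 6.94 × 5.48 = 38.03 cm²
Volume = 38.03 × 31.1×10⁻⁴ cm = 0.1183 cm³
m(Au) = 0.1183 × 19.30 = 2.283 g
n(Au) = 2.283 / 196.97 = 0.01159 mol; n(e⁻) = 3 × 0.01159 = 0.03477 mol
Q = 0.03477 × 96485 / 0.732 = 4583 C
t = 4583 / 2.85 = 1608 s = 0.447 h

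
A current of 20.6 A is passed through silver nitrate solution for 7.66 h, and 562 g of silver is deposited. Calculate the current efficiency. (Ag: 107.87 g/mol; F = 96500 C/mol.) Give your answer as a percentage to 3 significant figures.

Q = 20.6 × 27576 = 5.681×10^5 C
n(e⁻) = 5.681×10^5 / 96500 = 5.887 mol
Ag⁺ + e⁻ → Ag, so theoretical n(Ag) = 5.887 mol → 635.0 g
Efficiency = 562 / 635.0 = 0.8850 = 88.5%

88.5%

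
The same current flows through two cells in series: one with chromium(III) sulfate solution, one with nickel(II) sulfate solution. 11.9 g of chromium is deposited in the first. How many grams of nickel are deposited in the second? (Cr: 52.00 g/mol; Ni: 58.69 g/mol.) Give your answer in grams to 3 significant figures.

n(Cr) = 11.9 / 52.00 = 0.2288 mol
Cr³⁺ + 3e⁻ → Cr, so n(e⁻) = 3 × 0.2288 = 0.6864 mol
Since the cells are in series, n(e⁻) in the Ni cell is also 0.6864 mol.
Ni²⁺ + 2e⁻ → Ni, so n(Ni) = 0.6864 / 2 = 0.3432 mol
m(Ni) = 0.3432 × 58.69 = 20.1 g

20.1 g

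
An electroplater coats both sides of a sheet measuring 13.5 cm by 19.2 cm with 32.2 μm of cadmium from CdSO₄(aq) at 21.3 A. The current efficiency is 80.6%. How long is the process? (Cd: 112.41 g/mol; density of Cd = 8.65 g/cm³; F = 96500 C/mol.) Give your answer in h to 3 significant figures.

Plated area = 2 × 13.5 × 19.2 = 518.4 cm²
Volume = 518.4 × 32.2×10⁻⁴ cm = 1.669 cm³
m(Cd) = 1.669 × 8.65 = 14.44 g
n(Cd) = 14.44 / 112.41 = 0.1285 mol; n(e⁻) = 2 × 0.1285 = 0.2570 mol
Q = 0.2570 × 96500 / 0.806 = 30770 C
t = 30770 / 21.3 = 1445 s = 0.401 h

0.401 h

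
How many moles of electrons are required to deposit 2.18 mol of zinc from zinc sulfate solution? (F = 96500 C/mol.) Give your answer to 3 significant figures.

4.36 mol

Zn²⁺ + 2e⁻ → Zn, so n(e⁻) = 2 × 2.18 = 4.360 mol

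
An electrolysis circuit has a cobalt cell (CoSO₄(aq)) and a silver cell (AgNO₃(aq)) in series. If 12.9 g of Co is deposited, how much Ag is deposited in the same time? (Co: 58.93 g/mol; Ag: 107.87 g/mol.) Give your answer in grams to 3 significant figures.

n(Co) = 12.9 / 58.93 = 0.2189 mol
Co²⁺ + 2e⁻ → Co, so n(e⁻) = 2 × 0.2189 = 0.4378 mol
Same current for the same time ⇒ same n(e⁻) = 0.4378 mol in both cells.
Ag⁺ + e⁻ → Ag, so n(Ag) = 0.4378 mol
m(Ag) = 0.4378 × 107.87 = 47.2 g

47.2 g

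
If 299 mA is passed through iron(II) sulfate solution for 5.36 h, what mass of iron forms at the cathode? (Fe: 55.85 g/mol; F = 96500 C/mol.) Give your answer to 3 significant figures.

Charge passed = 0.299 × 19296 = 5770 C
n(e⁻) = 5770 / 96500 = 0.05979 mol
Fe²⁺ + 2e⁻ → Fe, so n(Fe) = 0.05979 / 2 = 0.02990 mol
m = 0.02990 × 55.85 = 1.67 g

1.67 g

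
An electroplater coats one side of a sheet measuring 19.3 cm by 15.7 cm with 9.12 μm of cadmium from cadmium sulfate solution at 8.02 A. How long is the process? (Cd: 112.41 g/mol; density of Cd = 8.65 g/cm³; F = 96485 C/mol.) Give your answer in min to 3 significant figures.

Plated area = 19.3 × 15.7 = 303.0 cm²
Volume = 303.0 × 9.12×10⁻⁴ cm = 0.2763 cm³
m(Cd) = 0.2763 × 8.65 = 2.390 g
n(Cd) = 2.390 / 112.41 = 0.02126 mol; n(e⁻) = 2 × 0.02126 = 0.04252 mol
Q = 0.04252 × 96485 = 4103 C
t = 4103 / 8.02 = 511.6 s = 8.53 min

8.53 min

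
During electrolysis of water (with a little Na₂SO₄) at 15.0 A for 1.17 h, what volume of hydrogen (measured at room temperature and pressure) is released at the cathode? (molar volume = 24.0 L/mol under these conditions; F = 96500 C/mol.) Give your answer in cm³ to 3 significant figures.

7860 cm³

Q = It = 15.0 × 4212 = 63180 C
n(e⁻) = Q/F = 63180/96500 = 0.6547 mol
2H⁺ + 2e⁻ → H₂, so n(H₂) = 0.6547 / 2 = 0.3274 mol
V = 0.3274 × 24.0 = 7.858 L
= 7860 cm³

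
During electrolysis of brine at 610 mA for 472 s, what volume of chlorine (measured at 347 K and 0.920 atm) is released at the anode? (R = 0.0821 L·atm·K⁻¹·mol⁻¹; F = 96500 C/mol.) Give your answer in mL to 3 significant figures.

Q = It = 0.610 × 472 = 287.9 C
n(e⁻) = 287.9 / 96500 = 0.002983 mol
2Cl⁻ → Cl₂ + 2e⁻, so n(Cl₂) = 0.002983 / 2 = 0.001492 mol
V = nRT/P = 0.001492 × 0.0821 × 347 / 0.920 = 0.04620 L
= 46.2 mL

46.2 mL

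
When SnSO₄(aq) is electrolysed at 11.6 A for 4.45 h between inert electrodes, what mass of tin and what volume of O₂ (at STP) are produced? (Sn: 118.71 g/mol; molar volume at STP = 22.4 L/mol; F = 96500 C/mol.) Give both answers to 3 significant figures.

Q = 11.6 × 16020 = 1.858×10^5 C; n(e⁻) = 1.858×10^5 / 96500 = 1.925 mol
Cathode: Sn²⁺ + 2e⁻ → Sn → n(Sn) = 1.925/2 = 0.9625 mol → 114 g
Anode: 2H₂O → O₂ + 4H⁺ + 4e⁻ → n(O₂) = 1.925/4 = 0.4813 mol → 10.8 L

114 g Sn; 10.8 L O₂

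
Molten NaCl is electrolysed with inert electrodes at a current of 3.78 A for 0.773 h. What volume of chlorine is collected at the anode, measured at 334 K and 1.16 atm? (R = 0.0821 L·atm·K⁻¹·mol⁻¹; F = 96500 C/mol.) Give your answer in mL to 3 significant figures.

1290 mL

Q = 3.78 A × 2782.8 s = 10520 C
n(e⁻) = 10520 / 96500 = 0.1090 mol
2Cl⁻ → Cl₂ + 2e⁻, so n(Cl₂) = 0.1090 / 2 = 0.05450 mol
V = nRT/P = 0.05450 × 0.0821 × 334 / 1.16 = 1.288 L
= 1290 mL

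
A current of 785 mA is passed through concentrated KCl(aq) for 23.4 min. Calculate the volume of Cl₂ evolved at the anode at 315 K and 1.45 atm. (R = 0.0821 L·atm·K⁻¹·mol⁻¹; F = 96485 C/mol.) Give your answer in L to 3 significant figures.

Q = It = 0.785 × 1404 = 1102 C
Moles of electrons = 1102 / 96485 = 0.01142 mol
2Cl⁻ → Cl₂ + 2e⁻, so n(Cl₂) = 0.01142 / 2 = 0.005710 mol
V = nRT/P = 0.005710 × 0.0821 × 315 / 1.45 = 0.1018 L

0.102 L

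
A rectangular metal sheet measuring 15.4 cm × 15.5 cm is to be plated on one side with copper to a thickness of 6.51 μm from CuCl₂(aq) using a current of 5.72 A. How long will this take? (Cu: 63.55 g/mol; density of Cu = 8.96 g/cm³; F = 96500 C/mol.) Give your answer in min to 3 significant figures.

Plated area = 15.4 × 15.5 = 238.7 cm²
Volume = 238.7 × 6.51×10⁻⁴ cm = 0.1554 cm³
m(Cu) = 0.1554 × 8.96 = 1.392 g
n(Cu) = 1.392 / 63.55 = 0.02190 mol; n(e⁻) = 2 × 0.02190 = 0.04380 mol
Q = 0.04380 × 96500 = 4227 C
t = 4227 / 5.72 = 739.0 s = 12.3 min

12.3 min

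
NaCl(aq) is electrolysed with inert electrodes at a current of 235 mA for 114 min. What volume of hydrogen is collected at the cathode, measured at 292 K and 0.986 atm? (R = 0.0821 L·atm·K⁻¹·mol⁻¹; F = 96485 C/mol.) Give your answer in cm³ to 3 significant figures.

203 cm³

Q = 0.235 A × 6840 s = 1607 C
Moles of electrons = 1607 / 96485 = 0.01666 mol
2H⁺ + 2e⁻ → H₂, so n(H₂) = 0.01666 / 2 = 0.008330 mol
V = nRT/P = 0.008330 × 0.0821 × 292 / 0.986 = 0.2025 L
= 203 cm³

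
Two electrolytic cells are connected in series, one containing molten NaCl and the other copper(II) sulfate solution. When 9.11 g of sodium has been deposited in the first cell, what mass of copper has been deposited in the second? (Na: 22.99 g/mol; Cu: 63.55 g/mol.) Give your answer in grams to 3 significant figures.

12.6 g

n(Na) = 9.11 / 22.99 = 0.3963 mol
Na⁺ + e⁻ → Na, so n(e⁻) = 0.3963 mol
Since the cells are in series, n(e⁻) in the Cu cell is also 0.3963 mol.
Cu²⁺ + 2e⁻ → Cu, so n(Cu) = 0.3963 / 2 = 0.1982 mol
m(Cu) = 0.1982 × 63.55 = 12.6 g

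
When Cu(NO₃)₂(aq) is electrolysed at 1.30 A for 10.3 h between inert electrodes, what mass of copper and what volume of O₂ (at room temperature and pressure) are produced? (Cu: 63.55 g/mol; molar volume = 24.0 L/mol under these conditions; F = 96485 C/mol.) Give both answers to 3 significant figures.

Q = 1.30 × 37080 = 48200 C; n(e⁻) = 48200 / 96485 = 0.4996 mol
Cathode: Cu²⁺ + 2e⁻ → Cu → n(Cu) = 0.4996/2 = 0.2498 mol → 15.9 g
Anode: 2H₂O → O₂ + 4H⁺ + 4e⁻ → n(O₂) = 0.4996/4 = 0.1249 mol → 3.00 L

15.9 g Cu; 3.00 L O₂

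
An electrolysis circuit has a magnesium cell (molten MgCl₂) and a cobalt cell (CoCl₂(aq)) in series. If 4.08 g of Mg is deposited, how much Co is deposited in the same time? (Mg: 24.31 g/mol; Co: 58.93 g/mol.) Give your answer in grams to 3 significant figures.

9.89 g

n(Mg) = 4.08 / 24.31 = 0.1678 mol
Mg²⁺ + 2e⁻ → Mg, so n(e⁻) = 2 × 0.1678 = 0.3356 mol
The cells are in series, so the same charge (and hence the same n(e⁻) = 0.3356 mol) passes through both.
Co²⁺ + 2e⁻ → Co, so n(Co) = 0.3356 / 2 = 0.1678 mol
m(Co) = 0.1678 × 58.93 = 9.89 g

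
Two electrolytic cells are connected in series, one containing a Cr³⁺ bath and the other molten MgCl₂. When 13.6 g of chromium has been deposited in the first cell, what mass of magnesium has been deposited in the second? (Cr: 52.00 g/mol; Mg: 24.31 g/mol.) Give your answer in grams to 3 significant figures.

9.54 g

n(Cr) = 13.6 / 52.00 = 0.2615 mol
Cr³⁺ + 3e⁻ → Cr, so n(e⁻) = 3 × 0.2615 = 0.7845 mol
Same current for the same time ⇒ same n(e⁻) = 0.7845 mol in both cells.
Mg²⁺ + 2e⁻ → Mg, so n(Mg) = 0.7845 / 2 = 0.3923 mol
m(Mg) = 0.3923 × 24.31 = 9.54 g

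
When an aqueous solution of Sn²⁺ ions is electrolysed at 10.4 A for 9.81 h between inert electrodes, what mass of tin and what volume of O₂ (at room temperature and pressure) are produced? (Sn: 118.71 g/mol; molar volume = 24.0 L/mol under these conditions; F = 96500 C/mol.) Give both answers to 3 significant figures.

226 g Sn; 22.8 L O₂

Q = 10.4 × 35316 = 3.673×10^5 C; n(e⁻) = 3.673×10^5 / 96500 = 3.806 mol
Cathode: Sn²⁺ + 2e⁻ → Sn → n(Sn) = 3.806/2 = 1.903 mol → 226 g
Anode: 2H₂O → O₂ + 4H⁺ + 4e⁻ → n(O₂) = 3.806/4 = 0.9515 mol → 22.8 L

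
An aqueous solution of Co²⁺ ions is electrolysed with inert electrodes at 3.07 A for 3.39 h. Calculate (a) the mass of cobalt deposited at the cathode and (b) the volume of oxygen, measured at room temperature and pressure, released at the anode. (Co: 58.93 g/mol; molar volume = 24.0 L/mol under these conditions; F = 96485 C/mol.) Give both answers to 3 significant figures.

11.4 g Co; 2.33 L O₂

Q = 3.07 × 12204 = 37470 C; n(e⁻) = 37470 / 96485 = 0.3884 mol
Cathode: Co²⁺ + 2e⁻ → Co → n(Co) = 0.3884/2 = 0.1942 mol → 11.4 g
Anode: 2H₂O → O₂ + 4H⁺ + 4e⁻ → n(O₂) = 0.3884/4 = 0.09710 mol → 2.33 L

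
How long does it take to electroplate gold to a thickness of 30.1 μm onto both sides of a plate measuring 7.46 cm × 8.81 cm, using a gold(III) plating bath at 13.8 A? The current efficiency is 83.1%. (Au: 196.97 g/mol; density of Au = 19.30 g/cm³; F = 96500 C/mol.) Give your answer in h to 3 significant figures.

0.272 h

Plated area = 2 × 7.46 × 8.81 = 131.4 cm²
Volume = 131.4 × 30.1×10⁻⁴ cm = 0.3955 cm³
m(Au) = 0.3955 × 19.30 = 7.633 g
n(Au) = 7.633 / 196.97 = 0.03875 mol; n(e⁻) = 3 × 0.03875 = 0.1163 mol
Q = 0.1163 × 96500 / 0.831 = 13510 C
t = 13510 / 13.8 = 979.0 s = 0.272 h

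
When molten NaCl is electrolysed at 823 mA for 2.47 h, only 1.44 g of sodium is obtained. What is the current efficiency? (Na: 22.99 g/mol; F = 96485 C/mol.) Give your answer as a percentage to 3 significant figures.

Q = 0.823 × 8892 = 7318 C
n(e⁻) = 7318 / 96485 = 0.07585 mol
Na⁺ + e⁻ → Na, so theoretical n(Na) = 0.07585 mol → 1.744 g
Efficiency = 1.44 / 1.744 = 0.8257 = 82.6%

82.6%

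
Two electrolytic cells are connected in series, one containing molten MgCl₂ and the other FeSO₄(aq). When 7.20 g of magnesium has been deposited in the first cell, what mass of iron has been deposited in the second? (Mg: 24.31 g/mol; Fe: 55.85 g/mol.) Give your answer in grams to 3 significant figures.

16.5 g

n(Mg) = 7.20 / 24.31 = 0.2962 mol
Mg²⁺ + 2e⁻ → Mg, so n(e⁻) = 2 × 0.2962 = 0.5924 mol
Since the cells are in series, n(e⁻) in the Fe cell is also 0.5924 mol.
Fe²⁺ + 2e⁻ → Fe, so n(Fe) = 0.5924 / 2 = 0.2962 mol
m(Fe) = 0.2962 × 55.85 = 16.5 g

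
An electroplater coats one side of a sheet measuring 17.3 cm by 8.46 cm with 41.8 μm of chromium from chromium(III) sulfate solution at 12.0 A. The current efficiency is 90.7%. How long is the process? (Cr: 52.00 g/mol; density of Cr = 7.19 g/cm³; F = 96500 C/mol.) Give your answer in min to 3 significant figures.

37.5 min

Plated area = 17.3 × 8.46 = 146.4 cm²
Volume = 146.4 × 41.8×10⁻⁴ cm = 0.6120 cm³
m(Cr) = 0.6120 × 7.19 = 4.400 g
n(Cr) = 4.400 / 52.00 = 0.08462 mol; n(e⁻) = 3 × 0.08462 = 0.2539 mol
Q = 0.2539 × 96500 / 0.907 = 27010 C
t = 27010 / 12.0 = 2251 s = 37.5 min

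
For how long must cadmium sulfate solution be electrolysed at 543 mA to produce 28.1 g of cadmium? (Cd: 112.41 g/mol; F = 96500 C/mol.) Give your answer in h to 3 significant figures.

24.7 h

n(Cd) = 28.1 / 112.41 = 0.2500 mol
Cd²⁺ + 2e⁻ → Cd, so n(e⁻) = 2 × 0.2500 = 0.5000 mol
Q = 0.5000 × 96500 = 48250 C
t = Q / I = 48250 / 0.543 = 88860 s = 24.7 h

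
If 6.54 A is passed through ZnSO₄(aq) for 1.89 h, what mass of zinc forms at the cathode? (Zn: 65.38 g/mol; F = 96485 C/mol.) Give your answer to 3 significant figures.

Q = 6.54 A × 6804 s = 44500 C
n(e⁻) = Q/F = 44500/96485 = 0.4612 mol
Zn²⁺ + 2e⁻ → Zn, so n(Zn) = 0.4612 / 2 = 0.2306 mol
m = 0.2306 × 65.38 = 15.1 g

15.1 g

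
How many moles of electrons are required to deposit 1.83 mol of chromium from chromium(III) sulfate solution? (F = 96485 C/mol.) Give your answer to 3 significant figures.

Cr³⁺ + 3e⁻ → Cr, so n(e⁻) = 3 × 1.83 = 5.490 mol

5.49 mol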